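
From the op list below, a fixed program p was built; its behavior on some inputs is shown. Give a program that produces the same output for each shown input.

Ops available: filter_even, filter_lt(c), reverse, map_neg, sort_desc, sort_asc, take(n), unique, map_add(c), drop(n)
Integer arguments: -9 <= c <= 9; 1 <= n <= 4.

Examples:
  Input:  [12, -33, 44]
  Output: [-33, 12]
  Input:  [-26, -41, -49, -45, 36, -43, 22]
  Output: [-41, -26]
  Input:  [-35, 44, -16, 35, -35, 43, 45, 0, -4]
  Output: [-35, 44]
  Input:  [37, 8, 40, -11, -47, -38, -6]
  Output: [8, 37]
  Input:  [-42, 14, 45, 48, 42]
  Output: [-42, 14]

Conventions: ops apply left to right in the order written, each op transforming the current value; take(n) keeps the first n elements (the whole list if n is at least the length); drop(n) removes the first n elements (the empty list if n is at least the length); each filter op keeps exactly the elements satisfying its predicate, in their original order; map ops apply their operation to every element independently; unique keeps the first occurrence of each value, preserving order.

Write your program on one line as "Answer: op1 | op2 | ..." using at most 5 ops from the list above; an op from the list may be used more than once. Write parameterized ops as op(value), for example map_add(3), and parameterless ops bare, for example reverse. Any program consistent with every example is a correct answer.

unique | take(2) | sort_desc | sort_asc

Check, running the answer program on each example:
  [12, -33, 44] -> [12, -33, 44] -> [12, -33] -> [12, -33] -> [-33, 12]
  [-26, -41, -49, -45, 36, -43, 22] -> [-26, -41, -49, -45, 36, -43, 22] -> [-26, -41] -> [-26, -41] -> [-41, -26]
  [-35, 44, -16, 35, -35, 43, 45, 0, -4] -> [-35, 44, -16, 35, 43, 45, 0, -4] -> [-35, 44] -> [44, -35] -> [-35, 44]
  [37, 8, 40, -11, -47, -38, -6] -> [37, 8, 40, -11, -47, -38, -6] -> [37, 8] -> [37, 8] -> [8, 37]
  [-42, 14, 45, 48, 42] -> [-42, 14, 45, 48, 42] -> [-42, 14] -> [14, -42] -> [-42, 14]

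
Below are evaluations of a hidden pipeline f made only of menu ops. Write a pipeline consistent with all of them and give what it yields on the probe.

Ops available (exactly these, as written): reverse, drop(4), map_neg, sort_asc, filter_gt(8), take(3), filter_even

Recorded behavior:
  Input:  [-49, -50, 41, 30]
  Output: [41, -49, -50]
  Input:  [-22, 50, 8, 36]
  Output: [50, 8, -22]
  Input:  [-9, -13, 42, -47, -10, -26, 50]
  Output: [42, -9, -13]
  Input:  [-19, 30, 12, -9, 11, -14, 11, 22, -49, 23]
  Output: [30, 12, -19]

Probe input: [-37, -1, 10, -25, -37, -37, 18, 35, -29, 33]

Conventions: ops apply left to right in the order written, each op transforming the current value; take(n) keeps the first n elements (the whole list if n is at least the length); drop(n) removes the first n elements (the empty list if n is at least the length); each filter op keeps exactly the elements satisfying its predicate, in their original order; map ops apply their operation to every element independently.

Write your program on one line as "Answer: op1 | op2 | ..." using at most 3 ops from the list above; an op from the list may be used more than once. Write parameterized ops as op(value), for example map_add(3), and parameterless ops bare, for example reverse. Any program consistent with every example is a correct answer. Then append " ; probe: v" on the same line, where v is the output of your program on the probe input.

take(3) | sort_asc | reverse ; probe: [10, -1, -37]

Check, running the answer program on each example:
  [-49, -50, 41, 30] -> [-49, -50, 41] -> [-50, -49, 41] -> [41, -49, -50]
  [-22, 50, 8, 36] -> [-22, 50, 8] -> [-22, 8, 50] -> [50, 8, -22]
  [-9, -13, 42, -47, -10, -26, 50] -> [-9, -13, 42] -> [-13, -9, 42] -> [42, -9, -13]
  [-19, 30, 12, -9, 11, -14, 11, 22, -49, 23] -> [-19, 30, 12] -> [-19, 12, 30] -> [30, 12, -19]
  probe: [-37, -1, 10, -25, -37, -37, 18, 35, -29, 33] -> [-37, -1, 10] -> [-37, -1, 10] -> [10, -1, -37]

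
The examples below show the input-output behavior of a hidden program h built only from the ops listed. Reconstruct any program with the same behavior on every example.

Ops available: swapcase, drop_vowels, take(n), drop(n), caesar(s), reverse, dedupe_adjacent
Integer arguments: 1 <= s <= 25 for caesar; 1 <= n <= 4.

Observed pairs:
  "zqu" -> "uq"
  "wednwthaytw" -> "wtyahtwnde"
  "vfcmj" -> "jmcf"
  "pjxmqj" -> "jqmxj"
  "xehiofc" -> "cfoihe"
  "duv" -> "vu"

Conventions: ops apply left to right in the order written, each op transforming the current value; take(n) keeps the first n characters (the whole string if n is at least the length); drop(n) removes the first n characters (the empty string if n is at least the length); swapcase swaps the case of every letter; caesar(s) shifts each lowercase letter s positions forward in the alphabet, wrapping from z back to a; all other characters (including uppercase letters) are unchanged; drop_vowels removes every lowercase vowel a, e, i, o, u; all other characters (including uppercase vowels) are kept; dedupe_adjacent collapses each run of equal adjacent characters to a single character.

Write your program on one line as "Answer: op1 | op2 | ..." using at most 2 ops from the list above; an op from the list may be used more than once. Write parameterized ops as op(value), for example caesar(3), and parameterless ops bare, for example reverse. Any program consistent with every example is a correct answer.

drop(1) | reverse

Check, running the answer program on each example:
  "zqu" -> "qu" -> "uq"
  "wednwthaytw" -> "ednwthaytw" -> "wtyahtwnde"
  "vfcmj" -> "fcmj" -> "jmcf"
  "pjxmqj" -> "jxmqj" -> "jqmxj"
  "xehiofc" -> "ehiofc" -> "cfoihe"
  "duv" -> "uv" -> "vu"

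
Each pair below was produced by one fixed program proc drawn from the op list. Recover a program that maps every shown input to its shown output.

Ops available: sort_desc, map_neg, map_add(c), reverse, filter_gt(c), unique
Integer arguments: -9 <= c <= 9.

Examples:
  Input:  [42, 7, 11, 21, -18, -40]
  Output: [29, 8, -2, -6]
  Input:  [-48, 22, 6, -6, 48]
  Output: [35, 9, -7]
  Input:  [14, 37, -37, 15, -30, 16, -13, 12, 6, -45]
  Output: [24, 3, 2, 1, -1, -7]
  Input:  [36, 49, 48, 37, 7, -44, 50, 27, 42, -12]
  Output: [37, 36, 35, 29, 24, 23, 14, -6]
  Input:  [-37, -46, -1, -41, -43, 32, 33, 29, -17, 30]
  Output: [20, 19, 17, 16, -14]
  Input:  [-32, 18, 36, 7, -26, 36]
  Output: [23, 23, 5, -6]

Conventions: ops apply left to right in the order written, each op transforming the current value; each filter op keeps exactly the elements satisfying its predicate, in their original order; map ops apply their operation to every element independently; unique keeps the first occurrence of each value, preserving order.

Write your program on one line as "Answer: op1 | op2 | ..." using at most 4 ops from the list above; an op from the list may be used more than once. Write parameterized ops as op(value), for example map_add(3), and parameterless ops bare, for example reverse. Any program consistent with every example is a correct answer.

sort_desc | filter_gt(-3) | map_add(-5) | map_add(-8)

Check, running the answer program on each example:
  [42, 7, 11, 21, -18, -40] -> [42, 21, 11, 7, -18, -40] -> [42, 21, 11, 7] -> [37, 16, 6, 2] -> [29, 8, -2, -6]
  [-48, 22, 6, -6, 48] -> [48, 22, 6, -6, -48] -> [48, 22, 6] -> [43, 17, 1] -> [35, 9, -7]
  [14, 37, -37, 15, -30, 16, -13, 12, 6, -45] -> [37, 16, 15, 14, 12, 6, -13, -30, -37, -45] -> [37, 16, 15, 14, 12, 6] -> [32, 11, 10, 9, 7, 1] -> [24, 3, 2, 1, -1, -7]
  [36, 49, 48, 37, 7, -44, 50, 27, 42, -12] -> [50, 49, 48, 42, 37, 36, 27, 7, -12, -44] -> [50, 49, 48, 42, 37, 36, 27, 7] -> [45, 44, 43, 37, 32, 31, 22, 2] -> [37, 36, 35, 29, 24, 23, 14, -6]
  [-37, -46, -1, -41, -43, 32, 33, 29, -17, 30] -> [33, 32, 30, 29, -1, -17, -37, -41, -43, -46] -> [33, 32, 30, 29, -1] -> [28, 27, 25, 24, -6] -> [20, 19, 17, 16, -14]
  [-32, 18, 36, 7, -26, 36] -> [36, 36, 18, 7, -26, -32] -> [36, 36, 18, 7] -> [31, 31, 13, 2] -> [23, 23, 5, -6]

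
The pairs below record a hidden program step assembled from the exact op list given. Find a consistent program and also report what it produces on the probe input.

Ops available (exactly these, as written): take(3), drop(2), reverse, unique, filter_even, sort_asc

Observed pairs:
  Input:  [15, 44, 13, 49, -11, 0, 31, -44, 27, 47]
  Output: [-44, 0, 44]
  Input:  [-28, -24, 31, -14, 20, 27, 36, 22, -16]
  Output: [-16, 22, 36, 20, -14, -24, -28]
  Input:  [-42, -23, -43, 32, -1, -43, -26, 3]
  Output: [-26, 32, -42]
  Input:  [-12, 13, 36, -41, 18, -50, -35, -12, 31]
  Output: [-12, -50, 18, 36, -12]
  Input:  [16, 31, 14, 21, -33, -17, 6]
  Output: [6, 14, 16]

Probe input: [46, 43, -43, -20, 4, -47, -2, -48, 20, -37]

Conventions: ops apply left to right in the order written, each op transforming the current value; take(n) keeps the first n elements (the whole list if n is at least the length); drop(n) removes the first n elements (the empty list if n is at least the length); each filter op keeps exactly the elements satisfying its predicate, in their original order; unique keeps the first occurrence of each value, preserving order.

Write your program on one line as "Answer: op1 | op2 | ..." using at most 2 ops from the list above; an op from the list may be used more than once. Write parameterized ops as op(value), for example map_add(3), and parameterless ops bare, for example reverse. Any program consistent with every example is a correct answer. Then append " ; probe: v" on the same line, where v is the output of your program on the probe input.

filter_even | reverse ; probe: [20, -48, -2, 4, -20, 46]

Check, running the answer program on each example:
  [15, 44, 13, 49, -11, 0, 31, -44, 27, 47] -> [44, 0, -44] -> [-44, 0, 44]
  [-28, -24, 31, -14, 20, 27, 36, 22, -16] -> [-28, -24, -14, 20, 36, 22, -16] -> [-16, 22, 36, 20, -14, -24, -28]
  [-42, -23, -43, 32, -1, -43, -26, 3] -> [-42, 32, -26] -> [-26, 32, -42]
  [-12, 13, 36, -41, 18, -50, -35, -12, 31] -> [-12, 36, 18, -50, -12] -> [-12, -50, 18, 36, -12]
  [16, 31, 14, 21, -33, -17, 6] -> [16, 14, 6] -> [6, 14, 16]
  probe: [46, 43, -43, -20, 4, -47, -2, -48, 20, -37] -> [46, -20, 4, -2, -48, 20] -> [20, -48, -2, 4, -20, 46]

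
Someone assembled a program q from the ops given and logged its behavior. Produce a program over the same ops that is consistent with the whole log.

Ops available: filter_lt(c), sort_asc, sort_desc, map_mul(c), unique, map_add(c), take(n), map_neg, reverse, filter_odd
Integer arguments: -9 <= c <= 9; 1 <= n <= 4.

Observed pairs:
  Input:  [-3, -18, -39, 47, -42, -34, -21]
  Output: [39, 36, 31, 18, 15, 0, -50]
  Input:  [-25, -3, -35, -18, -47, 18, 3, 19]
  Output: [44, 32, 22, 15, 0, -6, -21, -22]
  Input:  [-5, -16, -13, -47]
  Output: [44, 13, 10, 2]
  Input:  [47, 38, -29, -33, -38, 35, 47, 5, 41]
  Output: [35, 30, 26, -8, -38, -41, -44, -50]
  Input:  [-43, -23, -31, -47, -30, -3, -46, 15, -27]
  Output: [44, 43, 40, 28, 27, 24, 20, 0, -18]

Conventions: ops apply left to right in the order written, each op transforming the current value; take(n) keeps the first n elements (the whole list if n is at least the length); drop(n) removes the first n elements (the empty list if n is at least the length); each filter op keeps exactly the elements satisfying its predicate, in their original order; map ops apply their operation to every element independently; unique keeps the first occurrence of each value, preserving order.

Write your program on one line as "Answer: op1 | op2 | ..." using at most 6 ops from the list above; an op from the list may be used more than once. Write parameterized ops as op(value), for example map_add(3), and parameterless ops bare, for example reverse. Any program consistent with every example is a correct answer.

sort_desc | unique | reverse | map_mul(-1) | map_add(-3)

Check, running the answer program on each example:
  [-3, -18, -39, 47, -42, -34, -21] -> [47, -3, -18, -21, -34, -39, -42] -> [47, -3, -18, -21, -34, -39, -42] -> [-42, -39, -34, -21, -18, -3, 47] -> [42, 39, 34, 21, 18, 3, -47] -> [39, 36, 31, 18, 15, 0, -50]
  [-25, -3, -35, -18, -47, 18, 3, 19] -> [19, 18, 3, -3, -18, -25, -35, -47] -> [19, 18, 3, -3, -18, -25, -35, -47] -> [-47, -35, -25, -18, -3, 3, 18, 19] -> [47, 35, 25, 18, 3, -3, -18, -19] -> [44, 32, 22, 15, 0, -6, -21, -22]
  [-5, -16, -13, -47] -> [-5, -13, -16, -47] -> [-5, -13, -16, -47] -> [-47, -16, -13, -5] -> [47, 16, 13, 5] -> [44, 13, 10, 2]
  [47, 38, -29, -33, -38, 35, 47, 5, 41] -> [47, 47, 41, 38, 35, 5, -29, -33, -38] -> [47, 41, 38, 35, 5, -29, -33, -38] -> [-38, -33, -29, 5, 35, 38, 41, 47] -> [38, 33, 29, -5, -35, -38, -41, -47] -> [35, 30, 26, -8, -38, -41, -44, -50]
  [-43, -23, -31, -47, -30, -3, -46, 15, -27] -> [15, -3, -23, -27, -30, -31, -43, -46, -47] -> [15, -3, -23, -27, -30, -31, -43, -46, -47] -> [-47, -46, -43, -31, -30, -27, -23, -3, 15] -> [47, 46, 43, 31, 30, 27, 23, 3, -15] -> [44, 43, 40, 28, 27, 24, 20, 0, -18]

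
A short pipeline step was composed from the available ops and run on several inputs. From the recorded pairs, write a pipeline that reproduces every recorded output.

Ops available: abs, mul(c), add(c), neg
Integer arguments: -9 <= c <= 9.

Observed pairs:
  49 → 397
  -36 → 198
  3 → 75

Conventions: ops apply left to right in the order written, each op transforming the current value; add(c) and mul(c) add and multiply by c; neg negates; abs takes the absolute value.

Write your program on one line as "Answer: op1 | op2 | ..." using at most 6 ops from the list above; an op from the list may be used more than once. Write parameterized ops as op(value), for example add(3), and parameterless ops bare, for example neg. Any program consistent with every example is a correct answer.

add(8) | mul(-7) | neg | add(-2) | abs

Check, running the answer program on each example:
  49 -> 57 -> -399 -> 399 -> 397 -> 397
  -36 -> -28 -> 196 -> -196 -> -198 -> 198
  3 -> 11 -> -77 -> 77 -> 75 -> 75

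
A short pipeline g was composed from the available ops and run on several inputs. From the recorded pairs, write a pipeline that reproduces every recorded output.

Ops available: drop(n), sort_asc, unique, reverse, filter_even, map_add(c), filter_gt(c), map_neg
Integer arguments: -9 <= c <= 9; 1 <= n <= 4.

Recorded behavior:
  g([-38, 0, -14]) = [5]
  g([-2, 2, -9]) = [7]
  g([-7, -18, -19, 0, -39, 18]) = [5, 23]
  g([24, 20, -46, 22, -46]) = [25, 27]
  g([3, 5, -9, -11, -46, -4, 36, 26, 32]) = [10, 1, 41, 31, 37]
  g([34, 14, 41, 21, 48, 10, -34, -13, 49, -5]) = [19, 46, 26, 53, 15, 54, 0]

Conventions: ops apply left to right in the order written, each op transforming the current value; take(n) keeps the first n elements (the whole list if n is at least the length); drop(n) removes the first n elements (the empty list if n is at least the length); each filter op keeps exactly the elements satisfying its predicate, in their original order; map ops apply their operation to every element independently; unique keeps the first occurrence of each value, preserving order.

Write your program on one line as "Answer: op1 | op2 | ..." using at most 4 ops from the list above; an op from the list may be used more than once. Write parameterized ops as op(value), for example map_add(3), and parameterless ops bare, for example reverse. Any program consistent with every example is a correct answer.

map_add(5) | drop(1) | filter_gt(-3)

Check, running the answer program on each example:
  [-38, 0, -14] -> [-33, 5, -9] -> [5, -9] -> [5]
  [-2, 2, -9] -> [3, 7, -4] -> [7, -4] -> [7]
  [-7, -18, -19, 0, -39, 18] -> [-2, -13, -14, 5, -34, 23] -> [-13, -14, 5, -34, 23] -> [5, 23]
  [24, 20, -46, 22, -46] -> [29, 25, -41, 27, -41] -> [25, -41, 27, -41] -> [25, 27]
  [3, 5, -9, -11, -46, -4, 36, 26, 32] -> [8, 10, -4, -6, -41, 1, 41, 31, 37] -> [10, -4, -6, -41, 1, 41, 31, 37] -> [10, 1, 41, 31, 37]
  [34, 14, 41, 21, 48, 10, -34, -13, 49, -5] -> [39, 19, 46, 26, 53, 15, -29, -8, 54, 0] -> [19, 46, 26, 53, 15, -29, -8, 54, 0] -> [19, 46, 26, 53, 15, 54, 0]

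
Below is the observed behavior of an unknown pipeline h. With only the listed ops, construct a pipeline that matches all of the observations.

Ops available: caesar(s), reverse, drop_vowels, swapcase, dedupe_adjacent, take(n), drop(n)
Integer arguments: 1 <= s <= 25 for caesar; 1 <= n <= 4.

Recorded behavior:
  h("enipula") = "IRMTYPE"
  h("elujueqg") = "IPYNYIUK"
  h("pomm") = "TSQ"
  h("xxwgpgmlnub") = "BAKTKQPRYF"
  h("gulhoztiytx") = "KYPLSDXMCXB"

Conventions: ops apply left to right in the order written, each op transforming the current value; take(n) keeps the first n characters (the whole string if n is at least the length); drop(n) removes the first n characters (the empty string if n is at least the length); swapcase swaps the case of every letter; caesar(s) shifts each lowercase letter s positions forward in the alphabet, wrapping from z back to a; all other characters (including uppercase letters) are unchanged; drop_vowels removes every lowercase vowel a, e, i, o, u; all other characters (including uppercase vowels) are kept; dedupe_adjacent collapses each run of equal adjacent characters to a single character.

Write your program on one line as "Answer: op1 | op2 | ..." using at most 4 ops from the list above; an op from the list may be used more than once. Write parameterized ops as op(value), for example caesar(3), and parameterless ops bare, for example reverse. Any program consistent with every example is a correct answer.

caesar(4) | dedupe_adjacent | swapcase

Check, running the answer program on each example:
  "enipula" -> "irmtype" -> "irmtype" -> "IRMTYPE"
  "elujueqg" -> "ipynyiuk" -> "ipynyiuk" -> "IPYNYIUK"
  "pomm" -> "tsqq" -> "tsq" -> "TSQ"
  "xxwgpgmlnub" -> "bbaktkqpryf" -> "baktkqpryf" -> "BAKTKQPRYF"
  "gulhoztiytx" -> "kyplsdxmcxb" -> "kyplsdxmcxb" -> "KYPLSDXMCXB"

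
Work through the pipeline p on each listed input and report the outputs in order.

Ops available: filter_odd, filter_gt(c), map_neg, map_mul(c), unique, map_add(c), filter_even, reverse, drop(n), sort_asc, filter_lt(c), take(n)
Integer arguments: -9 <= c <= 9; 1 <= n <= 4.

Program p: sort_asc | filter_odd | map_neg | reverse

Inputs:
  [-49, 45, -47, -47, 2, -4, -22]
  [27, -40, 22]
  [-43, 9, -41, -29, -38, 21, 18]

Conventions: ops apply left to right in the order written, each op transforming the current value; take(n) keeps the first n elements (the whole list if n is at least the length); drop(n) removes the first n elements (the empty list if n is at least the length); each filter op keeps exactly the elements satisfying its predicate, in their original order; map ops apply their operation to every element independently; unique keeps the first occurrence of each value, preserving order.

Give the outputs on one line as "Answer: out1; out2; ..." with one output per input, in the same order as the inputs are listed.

[-45, 47, 47, 49]; [-27]; [-21, -9, 29, 41, 43]

Execution, op by op:
  [-49, 45, -47, -47, 2, -4, -22] -> [-49, -47, -47, -22, -4, 2, 45] -> [-49, -47, -47, 45] -> [49, 47, 47, -45] -> [-45, 47, 47, 49]
  [27, -40, 22] -> [-40, 22, 27] -> [27] -> [-27] -> [-27]
  [-43, 9, -41, -29, -38, 21, 18] -> [-43, -41, -38, -29, 9, 18, 21] -> [-43, -41, -29, 9, 21] -> [43, 41, 29, -9, -21] -> [-21, -9, 29, 41, 43]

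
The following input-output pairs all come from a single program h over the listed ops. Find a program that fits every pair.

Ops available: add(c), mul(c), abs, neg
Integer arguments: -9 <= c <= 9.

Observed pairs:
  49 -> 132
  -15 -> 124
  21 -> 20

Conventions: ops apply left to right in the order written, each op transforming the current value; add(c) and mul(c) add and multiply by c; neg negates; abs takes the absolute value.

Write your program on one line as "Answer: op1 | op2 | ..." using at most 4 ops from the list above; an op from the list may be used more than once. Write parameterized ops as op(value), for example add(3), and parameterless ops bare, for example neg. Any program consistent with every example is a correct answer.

add(-8) | add(-8) | abs | mul(4)

Check, running the answer program on each example:
  49 -> 41 -> 33 -> 33 -> 132
  -15 -> -23 -> -31 -> 31 -> 124
  21 -> 13 -> 5 -> 5 -> 20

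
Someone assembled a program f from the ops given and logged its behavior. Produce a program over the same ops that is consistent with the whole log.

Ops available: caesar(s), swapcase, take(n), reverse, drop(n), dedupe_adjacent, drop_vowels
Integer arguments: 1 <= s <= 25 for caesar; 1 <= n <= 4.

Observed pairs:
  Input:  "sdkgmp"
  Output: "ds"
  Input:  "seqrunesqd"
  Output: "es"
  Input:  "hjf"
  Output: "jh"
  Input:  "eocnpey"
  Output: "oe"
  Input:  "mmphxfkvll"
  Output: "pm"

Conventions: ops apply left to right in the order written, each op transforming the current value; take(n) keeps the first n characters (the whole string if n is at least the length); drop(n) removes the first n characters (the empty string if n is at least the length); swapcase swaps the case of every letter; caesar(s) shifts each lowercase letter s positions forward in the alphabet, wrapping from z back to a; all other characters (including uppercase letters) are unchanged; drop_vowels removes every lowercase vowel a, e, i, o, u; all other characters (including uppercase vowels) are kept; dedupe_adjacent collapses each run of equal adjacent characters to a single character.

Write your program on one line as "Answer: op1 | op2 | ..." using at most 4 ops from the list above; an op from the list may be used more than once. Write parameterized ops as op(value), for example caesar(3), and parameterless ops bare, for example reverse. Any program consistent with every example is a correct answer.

dedupe_adjacent | take(2) | reverse

Check, running the answer program on each example:
  "sdkgmp" -> "sdkgmp" -> "sd" -> "ds"
  "seqrunesqd" -> "seqrunesqd" -> "se" -> "es"
  "hjf" -> "hjf" -> "hj" -> "jh"
  "eocnpey" -> "eocnpey" -> "eo" -> "oe"
  "mmphxfkvll" -> "mphxfkvl" -> "mp" -> "pm"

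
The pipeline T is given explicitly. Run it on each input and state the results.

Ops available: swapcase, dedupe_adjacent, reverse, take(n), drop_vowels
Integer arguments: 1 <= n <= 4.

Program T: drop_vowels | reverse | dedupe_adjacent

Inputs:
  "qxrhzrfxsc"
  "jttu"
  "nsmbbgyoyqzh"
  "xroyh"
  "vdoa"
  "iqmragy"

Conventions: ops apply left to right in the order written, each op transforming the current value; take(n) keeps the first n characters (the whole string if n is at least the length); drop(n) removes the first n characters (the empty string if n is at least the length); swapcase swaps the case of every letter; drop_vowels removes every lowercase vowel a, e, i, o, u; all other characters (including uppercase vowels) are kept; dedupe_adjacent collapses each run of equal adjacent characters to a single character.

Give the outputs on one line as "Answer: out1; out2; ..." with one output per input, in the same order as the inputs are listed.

Execution, op by op:
  "qxrhzrfxsc" -> "qxrhzrfxsc" -> "csxfrzhrxq" -> "csxfrzhrxq"
  "jttu" -> "jtt" -> "ttj" -> "tj"
  "nsmbbgyoyqzh" -> "nsmbbgyyqzh" -> "hzqyygbbmsn" -> "hzqygbmsn"
  "xroyh" -> "xryh" -> "hyrx" -> "hyrx"
  "vdoa" -> "vd" -> "dv" -> "dv"
  "iqmragy" -> "qmrgy" -> "ygrmq" -> "ygrmq"

"csxfrzhrxq"; "tj"; "hzqygbmsn"; "hyrx"; "dv"; "ygrmq"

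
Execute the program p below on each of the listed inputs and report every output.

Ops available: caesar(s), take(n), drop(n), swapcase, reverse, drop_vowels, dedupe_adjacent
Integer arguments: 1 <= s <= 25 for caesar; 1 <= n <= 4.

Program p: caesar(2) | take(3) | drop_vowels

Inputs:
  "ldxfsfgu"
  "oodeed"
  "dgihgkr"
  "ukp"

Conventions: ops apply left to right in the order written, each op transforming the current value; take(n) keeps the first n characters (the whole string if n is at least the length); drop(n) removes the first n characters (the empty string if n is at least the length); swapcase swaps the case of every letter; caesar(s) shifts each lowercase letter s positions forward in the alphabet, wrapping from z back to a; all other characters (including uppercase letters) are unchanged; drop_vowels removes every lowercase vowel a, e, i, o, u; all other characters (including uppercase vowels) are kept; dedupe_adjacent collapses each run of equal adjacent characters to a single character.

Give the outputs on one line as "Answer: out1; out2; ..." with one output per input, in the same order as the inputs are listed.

"nfz"; "qqf"; "fk"; "wmr"

Execution, op by op:
  "ldxfsfgu" -> "nfzhuhiw" -> "nfz" -> "nfz"
  "oodeed" -> "qqfggf" -> "qqf" -> "qqf"
  "dgihgkr" -> "fikjimt" -> "fik" -> "fk"
  "ukp" -> "wmr" -> "wmr" -> "wmr"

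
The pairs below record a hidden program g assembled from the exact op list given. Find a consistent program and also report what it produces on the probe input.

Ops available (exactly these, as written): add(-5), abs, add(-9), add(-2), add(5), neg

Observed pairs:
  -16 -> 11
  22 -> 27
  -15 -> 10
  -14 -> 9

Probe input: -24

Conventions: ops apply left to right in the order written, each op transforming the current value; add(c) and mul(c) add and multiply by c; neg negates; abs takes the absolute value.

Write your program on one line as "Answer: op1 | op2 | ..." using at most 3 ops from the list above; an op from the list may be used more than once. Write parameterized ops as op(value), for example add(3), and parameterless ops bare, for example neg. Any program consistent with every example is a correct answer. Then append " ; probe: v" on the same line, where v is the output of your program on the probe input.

neg | add(-5) | abs ; probe: 19

Check, running the answer program on each example:
  -16 -> 16 -> 11 -> 11
  22 -> -22 -> -27 -> 27
  -15 -> 15 -> 10 -> 10
  -14 -> 14 -> 9 -> 9
  probe: -24 -> 24 -> 19 -> 19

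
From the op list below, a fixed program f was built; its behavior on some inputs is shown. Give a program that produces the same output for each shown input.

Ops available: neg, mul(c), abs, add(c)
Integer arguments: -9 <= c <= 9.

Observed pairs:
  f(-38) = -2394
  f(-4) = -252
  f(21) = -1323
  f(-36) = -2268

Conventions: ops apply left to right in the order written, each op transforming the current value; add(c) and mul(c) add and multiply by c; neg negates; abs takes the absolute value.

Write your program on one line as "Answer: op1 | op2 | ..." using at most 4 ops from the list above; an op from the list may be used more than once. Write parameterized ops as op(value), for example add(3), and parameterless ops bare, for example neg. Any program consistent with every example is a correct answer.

abs | mul(9) | mul(-7)

Check, running the answer program on each example:
  -38 -> 38 -> 342 -> -2394
  -4 -> 4 -> 36 -> -252
  21 -> 21 -> 189 -> -1323
  -36 -> 36 -> 324 -> -2268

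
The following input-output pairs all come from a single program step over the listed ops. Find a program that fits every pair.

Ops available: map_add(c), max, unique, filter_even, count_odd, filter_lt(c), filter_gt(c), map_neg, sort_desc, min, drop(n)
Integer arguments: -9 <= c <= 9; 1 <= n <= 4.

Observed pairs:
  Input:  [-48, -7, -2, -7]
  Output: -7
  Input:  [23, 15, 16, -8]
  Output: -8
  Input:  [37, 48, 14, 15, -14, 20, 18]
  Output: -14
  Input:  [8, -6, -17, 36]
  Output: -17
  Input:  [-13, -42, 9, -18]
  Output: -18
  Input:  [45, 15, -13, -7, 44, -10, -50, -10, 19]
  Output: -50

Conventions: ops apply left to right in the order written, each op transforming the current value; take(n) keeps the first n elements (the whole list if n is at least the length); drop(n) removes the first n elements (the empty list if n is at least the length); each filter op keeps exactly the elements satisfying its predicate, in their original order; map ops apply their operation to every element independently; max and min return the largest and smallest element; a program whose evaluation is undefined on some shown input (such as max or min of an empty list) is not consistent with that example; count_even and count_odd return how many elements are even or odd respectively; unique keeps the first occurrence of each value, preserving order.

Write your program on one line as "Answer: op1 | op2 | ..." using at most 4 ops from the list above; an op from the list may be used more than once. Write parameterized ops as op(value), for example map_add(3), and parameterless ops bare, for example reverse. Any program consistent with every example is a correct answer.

drop(2) | filter_lt(0) | min

Check, running the answer program on each example:
  [-48, -7, -2, -7] -> [-2, -7] -> [-2, -7] -> -7
  [23, 15, 16, -8] -> [16, -8] -> [-8] -> -8
  [37, 48, 14, 15, -14, 20, 18] -> [14, 15, -14, 20, 18] -> [-14] -> -14
  [8, -6, -17, 36] -> [-17, 36] -> [-17] -> -17
  [-13, -42, 9, -18] -> [9, -18] -> [-18] -> -18
  [45, 15, -13, -7, 44, -10, -50, -10, 19] -> [-13, -7, 44, -10, -50, -10, 19] -> [-13, -7, -10, -50, -10] -> -50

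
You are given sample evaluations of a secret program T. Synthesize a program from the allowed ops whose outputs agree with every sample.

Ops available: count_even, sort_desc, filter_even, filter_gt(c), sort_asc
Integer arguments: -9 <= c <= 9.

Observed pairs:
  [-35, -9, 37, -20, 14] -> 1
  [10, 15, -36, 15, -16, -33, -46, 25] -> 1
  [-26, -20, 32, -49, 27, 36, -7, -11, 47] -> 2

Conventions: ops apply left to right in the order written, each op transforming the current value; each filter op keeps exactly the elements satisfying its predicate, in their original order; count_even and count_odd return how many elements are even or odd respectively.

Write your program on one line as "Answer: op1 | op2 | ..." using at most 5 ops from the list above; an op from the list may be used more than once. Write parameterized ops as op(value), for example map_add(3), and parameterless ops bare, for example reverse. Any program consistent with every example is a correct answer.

filter_gt(7) | sort_desc | filter_even | sort_asc | count_even

Check, running the answer program on each example:
  [-35, -9, 37, -20, 14] -> [37, 14] -> [37, 14] -> [14] -> [14] -> 1
  [10, 15, -36, 15, -16, -33, -46, 25] -> [10, 15, 15, 25] -> [25, 15, 15, 10] -> [10] -> [10] -> 1
  [-26, -20, 32, -49, 27, 36, -7, -11, 47] -> [32, 27, 36, 47] -> [47, 36, 32, 27] -> [36, 32] -> [32, 36] -> 2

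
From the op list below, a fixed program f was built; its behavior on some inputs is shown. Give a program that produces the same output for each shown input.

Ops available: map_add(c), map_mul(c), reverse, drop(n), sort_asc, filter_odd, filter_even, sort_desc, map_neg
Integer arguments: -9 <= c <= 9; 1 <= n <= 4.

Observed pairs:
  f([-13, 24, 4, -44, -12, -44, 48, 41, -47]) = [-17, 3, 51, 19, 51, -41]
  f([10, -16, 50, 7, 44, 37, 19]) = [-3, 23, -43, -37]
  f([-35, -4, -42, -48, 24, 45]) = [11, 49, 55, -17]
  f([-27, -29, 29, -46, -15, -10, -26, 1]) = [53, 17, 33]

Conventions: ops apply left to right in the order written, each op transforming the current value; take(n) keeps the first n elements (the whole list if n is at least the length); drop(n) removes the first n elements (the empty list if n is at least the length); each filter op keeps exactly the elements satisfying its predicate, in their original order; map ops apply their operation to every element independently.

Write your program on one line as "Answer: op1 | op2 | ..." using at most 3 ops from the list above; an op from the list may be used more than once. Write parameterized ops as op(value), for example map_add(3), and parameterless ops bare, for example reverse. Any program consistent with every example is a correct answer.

map_neg | map_add(7) | filter_odd

Check, running the answer program on each example:
  [-13, 24, 4, -44, -12, -44, 48, 41, -47] -> [13, -24, -4, 44, 12, 44, -48, -41, 47] -> [20, -17, 3, 51, 19, 51, -41, -34, 54] -> [-17, 3, 51, 19, 51, -41]
  [10, -16, 50, 7, 44, 37, 19] -> [-10, 16, -50, -7, -44, -37, -19] -> [-3, 23, -43, 0, -37, -30, -12] -> [-3, 23, -43, -37]
  [-35, -4, -42, -48, 24, 45] -> [35, 4, 42, 48, -24, -45] -> [42, 11, 49, 55, -17, -38] -> [11, 49, 55, -17]
  [-27, -29, 29, -46, -15, -10, -26, 1] -> [27, 29, -29, 46, 15, 10, 26, -1] -> [34, 36, -22, 53, 22, 17, 33, 6] -> [53, 17, 33]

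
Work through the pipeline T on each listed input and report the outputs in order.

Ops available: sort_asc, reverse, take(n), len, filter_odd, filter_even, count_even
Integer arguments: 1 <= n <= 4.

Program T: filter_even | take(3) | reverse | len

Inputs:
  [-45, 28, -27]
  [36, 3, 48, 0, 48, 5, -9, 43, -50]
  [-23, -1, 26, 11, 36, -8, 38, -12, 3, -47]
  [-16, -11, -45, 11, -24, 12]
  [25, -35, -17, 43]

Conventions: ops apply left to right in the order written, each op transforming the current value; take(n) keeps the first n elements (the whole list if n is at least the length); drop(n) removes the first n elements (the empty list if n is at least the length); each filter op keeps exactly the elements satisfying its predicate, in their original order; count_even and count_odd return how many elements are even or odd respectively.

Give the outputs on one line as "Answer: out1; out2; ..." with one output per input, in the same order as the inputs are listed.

1; 3; 3; 3; 0

Execution, op by op:
  [-45, 28, -27] -> [28] -> [28] -> [28] -> 1
  [36, 3, 48, 0, 48, 5, -9, 43, -50] -> [36, 48, 0, 48, -50] -> [36, 48, 0] -> [0, 48, 36] -> 3
  [-23, -1, 26, 11, 36, -8, 38, -12, 3, -47] -> [26, 36, -8, 38, -12] -> [26, 36, -8] -> [-8, 36, 26] -> 3
  [-16, -11, -45, 11, -24, 12] -> [-16, -24, 12] -> [-16, -24, 12] -> [12, -24, -16] -> 3
  [25, -35, -17, 43] -> [] -> [] -> [] -> 0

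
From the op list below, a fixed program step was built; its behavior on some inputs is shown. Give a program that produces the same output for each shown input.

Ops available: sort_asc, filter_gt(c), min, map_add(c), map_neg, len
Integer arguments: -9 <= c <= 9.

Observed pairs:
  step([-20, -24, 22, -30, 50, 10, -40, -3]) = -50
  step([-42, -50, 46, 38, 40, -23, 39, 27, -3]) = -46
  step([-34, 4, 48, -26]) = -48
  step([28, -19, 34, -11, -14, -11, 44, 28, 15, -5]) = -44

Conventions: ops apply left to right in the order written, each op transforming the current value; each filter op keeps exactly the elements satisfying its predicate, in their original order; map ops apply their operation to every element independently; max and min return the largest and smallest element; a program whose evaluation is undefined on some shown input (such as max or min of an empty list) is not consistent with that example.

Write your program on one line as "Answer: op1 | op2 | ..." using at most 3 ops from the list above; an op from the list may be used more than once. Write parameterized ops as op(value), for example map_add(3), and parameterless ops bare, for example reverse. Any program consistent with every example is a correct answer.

sort_asc | map_neg | min

Check, running the answer program on each example:
  [-20, -24, 22, -30, 50, 10, -40, -3] -> [-40, -30, -24, -20, -3, 10, 22, 50] -> [40, 30, 24, 20, 3, -10, -22, -50] -> -50
  [-42, -50, 46, 38, 40, -23, 39, 27, -3] -> [-50, -42, -23, -3, 27, 38, 39, 40, 46] -> [50, 42, 23, 3, -27, -38, -39, -40, -46] -> -46
  [-34, 4, 48, -26] -> [-34, -26, 4, 48] -> [34, 26, -4, -48] -> -48
  [28, -19, 34, -11, -14, -11, 44, 28, 15, -5] -> [-19, -14, -11, -11, -5, 15, 28, 28, 34, 44] -> [19, 14, 11, 11, 5, -15, -28, -28, -34, -44] -> -44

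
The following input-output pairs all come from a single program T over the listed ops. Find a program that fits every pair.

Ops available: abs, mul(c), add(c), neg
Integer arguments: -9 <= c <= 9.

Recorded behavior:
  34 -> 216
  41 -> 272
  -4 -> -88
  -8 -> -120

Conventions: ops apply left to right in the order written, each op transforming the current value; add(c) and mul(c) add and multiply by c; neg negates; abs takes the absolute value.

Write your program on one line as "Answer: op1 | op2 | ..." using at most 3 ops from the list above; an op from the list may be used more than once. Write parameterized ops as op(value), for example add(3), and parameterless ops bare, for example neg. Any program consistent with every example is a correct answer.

add(-7) | neg | mul(-8)

Check, running the answer program on each example:
  34 -> 27 -> -27 -> 216
  41 -> 34 -> -34 -> 272
  -4 -> -11 -> 11 -> -88
  -8 -> -15 -> 15 -> -120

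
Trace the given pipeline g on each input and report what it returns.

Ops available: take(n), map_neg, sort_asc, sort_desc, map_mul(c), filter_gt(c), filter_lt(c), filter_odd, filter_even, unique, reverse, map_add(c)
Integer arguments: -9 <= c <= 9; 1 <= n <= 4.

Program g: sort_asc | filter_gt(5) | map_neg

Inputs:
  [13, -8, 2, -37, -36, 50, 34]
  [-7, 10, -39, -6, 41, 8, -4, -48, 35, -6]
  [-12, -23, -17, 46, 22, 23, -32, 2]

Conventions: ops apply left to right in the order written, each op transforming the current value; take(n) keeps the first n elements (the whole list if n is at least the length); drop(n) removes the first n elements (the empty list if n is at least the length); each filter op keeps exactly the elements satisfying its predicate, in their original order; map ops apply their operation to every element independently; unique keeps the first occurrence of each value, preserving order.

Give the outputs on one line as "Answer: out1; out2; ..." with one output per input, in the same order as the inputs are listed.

Execution, op by op:
  [13, -8, 2, -37, -36, 50, 34] -> [-37, -36, -8, 2, 13, 34, 50] -> [13, 34, 50] -> [-13, -34, -50]
  [-7, 10, -39, -6, 41, 8, -4, -48, 35, -6] -> [-48, -39, -7, -6, -6, -4, 8, 10, 35, 41] -> [8, 10, 35, 41] -> [-8, -10, -35, -41]
  [-12, -23, -17, 46, 22, 23, -32, 2] -> [-32, -23, -17, -12, 2, 22, 23, 46] -> [22, 23, 46] -> [-22, -23, -46]

[-13, -34, -50]; [-8, -10, -35, -41]; [-22, -23, -46]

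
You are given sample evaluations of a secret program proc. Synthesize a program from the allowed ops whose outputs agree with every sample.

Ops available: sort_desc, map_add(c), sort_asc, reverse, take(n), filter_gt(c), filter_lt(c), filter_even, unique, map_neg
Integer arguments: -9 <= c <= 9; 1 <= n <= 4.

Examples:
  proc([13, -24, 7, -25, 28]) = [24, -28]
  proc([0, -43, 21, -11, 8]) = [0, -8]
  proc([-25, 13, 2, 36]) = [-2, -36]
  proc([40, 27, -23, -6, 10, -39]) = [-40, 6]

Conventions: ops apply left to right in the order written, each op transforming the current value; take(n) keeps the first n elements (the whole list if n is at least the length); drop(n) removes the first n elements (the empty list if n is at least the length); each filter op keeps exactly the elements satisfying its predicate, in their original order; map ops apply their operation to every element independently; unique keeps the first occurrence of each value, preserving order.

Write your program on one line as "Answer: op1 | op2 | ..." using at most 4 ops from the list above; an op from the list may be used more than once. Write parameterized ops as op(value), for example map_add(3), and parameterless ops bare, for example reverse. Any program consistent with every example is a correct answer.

filter_even | map_neg | take(2)

Check, running the answer program on each example:
  [13, -24, 7, -25, 28] -> [-24, 28] -> [24, -28] -> [24, -28]
  [0, -43, 21, -11, 8] -> [0, 8] -> [0, -8] -> [0, -8]
  [-25, 13, 2, 36] -> [2, 36] -> [-2, -36] -> [-2, -36]
  [40, 27, -23, -6, 10, -39] -> [40, -6, 10] -> [-40, 6, -10] -> [-40, 6]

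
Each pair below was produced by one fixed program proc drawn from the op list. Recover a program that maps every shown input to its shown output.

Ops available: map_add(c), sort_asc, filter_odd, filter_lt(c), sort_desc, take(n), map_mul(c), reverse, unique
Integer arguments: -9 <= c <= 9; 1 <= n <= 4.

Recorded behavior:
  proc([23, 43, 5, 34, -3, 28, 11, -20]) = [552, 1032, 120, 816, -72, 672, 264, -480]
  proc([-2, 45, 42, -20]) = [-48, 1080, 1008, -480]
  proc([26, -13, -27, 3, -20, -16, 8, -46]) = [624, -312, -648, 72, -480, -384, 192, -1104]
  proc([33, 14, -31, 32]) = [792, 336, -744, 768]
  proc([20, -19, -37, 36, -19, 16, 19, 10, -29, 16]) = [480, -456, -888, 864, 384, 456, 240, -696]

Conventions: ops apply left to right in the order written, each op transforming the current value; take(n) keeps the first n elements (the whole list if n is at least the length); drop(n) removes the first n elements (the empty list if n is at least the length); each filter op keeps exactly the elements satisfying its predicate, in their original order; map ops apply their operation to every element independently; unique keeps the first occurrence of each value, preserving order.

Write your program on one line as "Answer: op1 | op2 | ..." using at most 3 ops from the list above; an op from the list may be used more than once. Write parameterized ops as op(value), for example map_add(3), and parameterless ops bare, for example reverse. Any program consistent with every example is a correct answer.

map_mul(-6) | map_mul(-4) | unique

Check, running the answer program on each example:
  [23, 43, 5, 34, -3, 28, 11, -20] -> [-138, -258, -30, -204, 18, -168, -66, 120] -> [552, 1032, 120, 816, -72, 672, 264, -480] -> [552, 1032, 120, 816, -72, 672, 264, -480]
  [-2, 45, 42, -20] -> [12, -270, -252, 120] -> [-48, 1080, 1008, -480] -> [-48, 1080, 1008, -480]
  [26, -13, -27, 3, -20, -16, 8, -46] -> [-156, 78, 162, -18, 120, 96, -48, 276] -> [624, -312, -648, 72, -480, -384, 192, -1104] -> [624, -312, -648, 72, -480, -384, 192, -1104]
  [33, 14, -31, 32] -> [-198, -84, 186, -192] -> [792, 336, -744, 768] -> [792, 336, -744, 768]
  [20, -19, -37, 36, -19, 16, 19, 10, -29, 16] -> [-120, 114, 222, -216, 114, -96, -114, -60, 174, -96] -> [480, -456, -888, 864, -456, 384, 456, 240, -696, 384] -> [480, -456, -888, 864, 384, 456, 240, -696]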